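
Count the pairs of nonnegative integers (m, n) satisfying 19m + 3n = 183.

gcd(19, 3) = 1  (19 = 6·3 + 1, 3 = 3·1).
Back-substituting, 19·(1) + 3·(-6) = 1.
Scale by 183: one solution is (183, -1098). Reduce m mod 3: (0, 61).
General: m = 0 + 3t, n = 61 - 19t.
m ≥ 0 ⇒ t ≥ 0; n ≥ 0 ⇒ t ≤ 3. So t ∈ [0, 3]: 4 solutions.

4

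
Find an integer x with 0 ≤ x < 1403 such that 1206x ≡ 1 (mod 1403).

1111

gcd(1403, 1206) = 1  (1403 = 1*1206 + 197, 1206 = 6*197 + 24, 197 = 8*24 + 5, 24 = 4*5 + 4, 5 = 1*4 + 1, 4 = 4*1).
Back-substituting, 1206*(-292) + 1403*(251) = 1.
So 1206*-292 ≡ 1 (mod 1403), and -292 mod 1403 = 1111.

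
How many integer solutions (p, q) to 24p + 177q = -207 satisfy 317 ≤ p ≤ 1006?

12

gcd(177, 24):
  177 = 7*24 + 9
  24 = 2*9 + 6
  9 = 1*6 + 3
  6 = 2*3
so gcd(177, 24) = 3.
Back-substitute for Bézout coefficients:
  3 = 9 - 1*6
  ... = 24*(-22) + 177*(3)
Scale by -69: particular solution (1518, -207); reduce p mod 59: (43, -7).
General solution: p = 43 + 59t, q = -7 - 8t for integer t.
317 ≤ 43 + 59t ≤ 1006 gives t ∈ [5, 16], which is 12 values.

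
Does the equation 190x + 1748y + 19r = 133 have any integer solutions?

yes

gcd(1748, 190) = 38  (1748 = 9*190 + 38, 190 = 5*38).
gcd(38, 19) = 19.
19 divides 133, so integer solutions exist.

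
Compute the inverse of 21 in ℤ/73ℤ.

gcd(73, 21) = 1  (73 = 3×21 + 10, 21 = 2×10 + 1, 10 = 10×1).
Back-substituting, 21×(7) + 73×(-2) = 1.
So 21×7 ≡ 1 (mod 73), and 7 mod 73 = 7.

7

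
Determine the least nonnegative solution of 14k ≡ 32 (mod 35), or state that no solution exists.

gcd(35, 14):
  35 = 2*14 + 7
  14 = 2*7
so gcd(35, 14) = 7.
7 does not divide 32, so the congruence has no solution.

no solution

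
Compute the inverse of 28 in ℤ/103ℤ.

92

gcd(103, 28):
  103 = 3·28 + 19
  28 = 1·19 + 9
  19 = 2·9 + 1
  9 = 9·1
so gcd(103, 28) = 1.
Back-substitute for Bézout coefficients:
  1 = 19 - 2·9
  ... = 28·(-11) + 103·(3)
So 28·-11 ≡ 1 (mod 103), and -11 mod 103 = 92.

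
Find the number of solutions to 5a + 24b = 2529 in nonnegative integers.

gcd(24, 5) = 1.
By Bézout, 5×(5) + 24×(-1) = 1.
One solution: (21, 101).
General: a = 21 + 24t, b = 101 - 5t.
a ≥ 0 ⇒ t ≥ 0; b ≥ 0 ⇒ t ≤ 20. So t ∈ [0, 20]: 21 solutions.

21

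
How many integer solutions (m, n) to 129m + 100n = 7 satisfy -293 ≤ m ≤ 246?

gcd(129, 100) = 1.
By Bézout, 129*(-31) + 100*(40) = 1.
Particular solution: (83, -107).
General solution: m = 83 + 100t, n = -107 - 129t for integer t.
-293 ≤ 83 + 100t ≤ 246 gives t ∈ [-3, 1], which is 5 values.

5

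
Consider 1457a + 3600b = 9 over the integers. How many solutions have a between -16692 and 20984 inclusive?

gcd(3600, 1457):
  3600 = 2*1457 + 686
  1457 = 2*686 + 85
  686 = 8*85 + 6
  85 = 14*6 + 1
  6 = 6*1
so gcd(3600, 1457) = 1.
Back-substitute for Bézout coefficients:
  1 = 85 - 14*6
  ... = 1457*(593) + 3600*(-240)
Scale by 9: particular solution (5337, -2160); reduce a mod 3600: (1737, -703).
General solution: a = 1737 + 3600t, b = -703 - 1457t for integer t.
-16692 ≤ 1737 + 3600t ≤ 20984 gives t ∈ [-5, 5], which is 11 values.

11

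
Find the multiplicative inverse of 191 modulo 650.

211

gcd(650, 191) = 1.
By Bézout, 191×(211) + 650×(-62) = 1.
So 191×211 ≡ 1 (mod 650), and 211 mod 650 = 211.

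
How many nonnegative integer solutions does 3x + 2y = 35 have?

gcd(3, 2) = 1  (3 = 1×2 + 1, 2 = 2×1).
Back-substituting, 3×(1) + 2×(-1) = 1.
Scale by 35: one solution is (35, -35). Reduce x mod 2: (1, 16).
General: x = 1 + 2t, y = 16 - 3t.
x ≥ 0 ⇒ t ≥ 0; y ≥ 0 ⇒ t ≤ 5. So t ∈ [0, 5]: 6 solutions.

6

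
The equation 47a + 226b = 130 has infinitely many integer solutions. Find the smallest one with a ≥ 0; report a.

gcd(226, 47) = 1.
1 divides 130, so solutions exist.
By Bézout, 47×(101) + 226×(-21) = 1.
Scale by 130/1 = 130: (a₀, b₀) = (13130, -2730).
General solution: a = 13130 + 226t, b = -2730 - 47t for integer t.
a ≥ 0: smallest is 13130 mod 226 = 22 (at t = -58), with b = -4.

22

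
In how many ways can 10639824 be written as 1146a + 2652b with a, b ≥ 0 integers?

gcd(2652, 1146) = 6.
By Bézout, 1146*(81) + 2652*(-35) = 6.
One solution: (0, 4012).
General: a = 0 + 442t, b = 4012 - 191t.
a ≥ 0 ⇒ t ≥ 0; b ≥ 0 ⇒ t ≤ 21. So t ∈ [0, 21]: 22 solutions.

22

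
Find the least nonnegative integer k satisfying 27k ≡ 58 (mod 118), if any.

gcd(118, 27) = 1.
1 divides 58, so solutions exist.
By Bézout, 27·(35) + 118·(-8) = 1.
So 27·(35) ≡ 1 (mod 118); multiply by 58: k ≡ 2030 (mod 118).
Smallest nonnegative: k = 2030 mod 118 = 24.

24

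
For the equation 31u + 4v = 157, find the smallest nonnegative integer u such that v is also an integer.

3

gcd(31, 4):
  31 = 7·4 + 3
  4 = 1·3 + 1
  3 = 3·1
so gcd(31, 4) = 1.
1 divides 157, so solutions exist.
Back-substitute for Bézout coefficients:
  1 = 4 - 1·3
  ... = 31·(-1) + 4·(8)
Scale by 157/1 = 157: (u₀, v₀) = (-157, 1256).
General solution: u = -157 + 4t, v = 1256 - 31t for integer t.
u ≥ 0: smallest is -157 mod 4 = 3 (at t = 40), with v = 16.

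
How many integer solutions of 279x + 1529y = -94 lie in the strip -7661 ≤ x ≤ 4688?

gcd(1529, 279):
  1529 = 5×279 + 134
  279 = 2×134 + 11
  134 = 12×11 + 2
  11 = 5×2 + 1
  2 = 2×1
so gcd(1529, 279) = 1.
Back-substitute for Bézout coefficients:
  1 = 11 - 5×2
  ... = 279×(696) + 1529×(-127)
Scale by -94: particular solution (-65424, 11938); reduce x mod 1529: (323, -59).
General solution: x = 323 + 1529t, y = -59 - 279t for integer t.
-7661 ≤ 323 + 1529t ≤ 4688 gives t ∈ [-5, 2], which is 8 values.

8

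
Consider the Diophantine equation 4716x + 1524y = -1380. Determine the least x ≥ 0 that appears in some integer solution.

gcd(4716, 1524) = 12  (4716 = 3×1524 + 144, 1524 = 10×144 + 84, 144 = 1×84 + 60, 84 = 1×60 + 24, 60 = 2×24 + 12, 24 = 2×12).
12 divides -1380, so solutions exist.
Back-substituting, 4716×(53) + 1524×(-164) = 12.
Scale by -1380/12 = -115: (x₀, y₀) = (-6095, 18860).
General solution: x = -6095 + 127t, y = 18860 - 393t for integer t.
x ≥ 0: smallest is -6095 mod 127 = 1 (at t = 48), with y = -4.

1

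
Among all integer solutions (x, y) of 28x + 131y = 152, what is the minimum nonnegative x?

gcd(131, 28) = 1  (131 = 4×28 + 19, 28 = 1×19 + 9, 19 = 2×9 + 1, 9 = 9×1).
1 divides 152, so solutions exist.
Back-substituting, 28×(-14) + 131×(3) = 1.
Scale by 152/1 = 152: (x₀, y₀) = (-2128, 456).
General solution: x = -2128 + 131t, y = 456 - 28t for integer t.
x ≥ 0: smallest is -2128 mod 131 = 99 (at t = 17), with y = -20.

99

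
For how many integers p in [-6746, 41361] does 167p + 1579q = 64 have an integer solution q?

31

gcd(1579, 167) = 1  (1579 = 9×167 + 76, 167 = 2×76 + 15, 76 = 5×15 + 1, 15 = 15×1).
Back-substituting, 167×(-104) + 1579×(11) = 1.
Scale by 64: particular solution (-6656, 704); reduce p mod 1579: (1239, -131).
General solution: p = 1239 + 1579t, q = -131 - 167t for integer t.
-6746 ≤ 1239 + 1579t ≤ 41361 gives t ∈ [-5, 25], which is 31 values.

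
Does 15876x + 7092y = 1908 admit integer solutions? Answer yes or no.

yes

gcd(15876, 7092) = 36  (15876 = 2×7092 + 1692, 7092 = 4×1692 + 324, 1692 = 5×324 + 72, 324 = 4×72 + 36, 72 = 2×36).
36 divides 1908, so integer solutions exist.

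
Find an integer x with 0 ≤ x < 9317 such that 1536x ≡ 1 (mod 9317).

7103

gcd(9317, 1536) = 1.
By Bézout, 1536·(-2214) + 9317·(365) = 1.
So 1536·-2214 ≡ 1 (mod 9317), and -2214 mod 9317 = 7103.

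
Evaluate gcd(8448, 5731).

11

gcd(8448, 5731):
  8448 = 1×5731 + 2717
  5731 = 2×2717 + 297
  2717 = 9×297 + 44
  297 = 6×44 + 33
  44 = 1×33 + 11
  33 = 3×11
so gcd(8448, 5731) = 11.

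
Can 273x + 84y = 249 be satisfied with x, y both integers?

no

gcd(273, 84) = 21  (273 = 3×84 + 21, 84 = 4×21).
21 does not divide 249 (remainder 18), so no integer solutions.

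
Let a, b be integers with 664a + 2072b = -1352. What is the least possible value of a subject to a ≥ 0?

232

gcd(2072, 664) = 8  (2072 = 3*664 + 80, 664 = 8*80 + 24, 80 = 3*24 + 8, 24 = 3*8).
8 divides -1352, so solutions exist.
Back-substituting, 664*(-78) + 2072*(25) = 8.
Scale by -1352/8 = -169: (a₀, b₀) = (13182, -4225).
General solution: a = 13182 + 259t, b = -4225 - 83t for integer t.
a ≥ 0: smallest is 13182 mod 259 = 232 (at t = -50), with b = -75.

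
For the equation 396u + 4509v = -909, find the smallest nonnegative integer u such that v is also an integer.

gcd(4509, 396) = 9.
9 divides -909, so solutions exist.
By Bézout, 396*(-148) + 4509*(13) = 9.
Scale by -909/9 = -101: (u₀, v₀) = (14948, -1313).
General solution: u = 14948 + 501t, v = -1313 - 44t for integer t.
u ≥ 0: smallest is 14948 mod 501 = 419 (at t = -29), with v = -37.

419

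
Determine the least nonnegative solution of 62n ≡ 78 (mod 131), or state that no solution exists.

gcd(131, 62):
  131 = 2*62 + 7
  62 = 8*7 + 6
  7 = 1*6 + 1
  6 = 6*1
so gcd(131, 62) = 1.
1 divides 78, so solutions exist.
Back-substitute for Bézout coefficients:
  1 = 7 - 1*6
  ... = 62*(-19) + 131*(9)
So 62*(-19) ≡ 1 (mod 131); multiply by 78: n ≡ -1482 (mod 131).
Smallest nonnegative: n = -1482 mod 131 = 90.

90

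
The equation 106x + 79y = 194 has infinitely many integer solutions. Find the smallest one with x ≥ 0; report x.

gcd(106, 79):
  106 = 1×79 + 27
  79 = 2×27 + 25
  27 = 1×25 + 2
  25 = 12×2 + 1
  2 = 2×1
so gcd(106, 79) = 1.
1 divides 194, so solutions exist.
Back-substitute for Bézout coefficients:
  1 = 25 - 12×2
  ... = 106×(-38) + 79×(51)
Scale by 194/1 = 194: (x₀, y₀) = (-7372, 9894).
General solution: x = -7372 + 79t, y = 9894 - 106t for integer t.
x ≥ 0: smallest is -7372 mod 79 = 54 (at t = 94), with y = -70.

54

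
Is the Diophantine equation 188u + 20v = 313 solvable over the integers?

gcd(188, 20) = 4.
4 does not divide 313 (remainder 1), so no integer solutions.

no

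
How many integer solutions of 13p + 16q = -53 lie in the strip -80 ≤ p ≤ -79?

gcd(16, 13) = 1  (16 = 1×13 + 3, 13 = 4×3 + 1, 3 = 3×1).
Back-substituting, 13×(5) + 16×(-4) = 1.
Scale by -53: particular solution (-265, 212); reduce p mod 16: (7, -9).
General solution: p = 7 + 16t, q = -9 - 13t for integer t.
-80 ≤ 7 + 16t ≤ -79 gives t ∈ [-5, -6], which is 0 values.

0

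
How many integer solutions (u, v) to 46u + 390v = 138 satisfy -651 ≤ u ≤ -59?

gcd(390, 46):
  390 = 8*46 + 22
  46 = 2*22 + 2
  22 = 11*2
so gcd(390, 46) = 2.
Back-substitute for Bézout coefficients:
  2 = 46 - 2*22
  ... = 46*(17) + 390*(-2)
Scale by 69: particular solution (1173, -138); reduce u mod 195: (3, 0).
General solution: u = 3 + 195t, v = 0 - 23t for integer t.
-651 ≤ 3 + 195t ≤ -59 gives t ∈ [-3, -1], which is 3 values.

3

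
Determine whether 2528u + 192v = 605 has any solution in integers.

gcd(2528, 192) = 32  (2528 = 13·192 + 32, 192 = 6·32).
32 does not divide 605 (remainder 29), so no integer solutions.

no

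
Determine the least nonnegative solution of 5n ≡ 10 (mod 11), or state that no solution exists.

gcd(11, 5) = 1.
1 divides 10, so solutions exist.
By Bézout, 5*(-2) + 11*(1) = 1.
So 5*(-2) ≡ 1 (mod 11); multiply by 10: n ≡ -20 (mod 11).
Smallest nonnegative: n = -20 mod 11 = 2.

2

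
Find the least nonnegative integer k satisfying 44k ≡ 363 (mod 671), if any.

gcd(671, 44) = 11.
11 divides 363, so solutions exist.
By Bézout, 44×(-15) + 671×(1) = 11.
So 44×(-15) ≡ 11 (mod 671); multiply by 33: k ≡ -495 (mod 61).
Smallest nonnegative: k = -495 mod 61 = 54.

54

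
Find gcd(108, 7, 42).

gcd(108, 7) = 1  (108 = 15×7 + 3, 7 = 2×3 + 1, 3 = 3×1).
gcd(1, 42) = 1.

1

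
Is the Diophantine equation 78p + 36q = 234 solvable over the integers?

gcd(78, 36):
  78 = 2×36 + 6
  36 = 6×6
so gcd(78, 36) = 6.
6 divides 234, so integer solutions exist.

yes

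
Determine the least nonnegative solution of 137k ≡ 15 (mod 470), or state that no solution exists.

55

gcd(470, 137) = 1  (470 = 3×137 + 59, 137 = 2×59 + 19, 59 = 3×19 + 2, 19 = 9×2 + 1, 2 = 2×1).
1 divides 15, so solutions exist.
Back-substituting, 137×(223) + 470×(-65) = 1.
So 137×(223) ≡ 1 (mod 470); multiply by 15: k ≡ 3345 (mod 470).
Smallest nonnegative: k = 3345 mod 470 = 55.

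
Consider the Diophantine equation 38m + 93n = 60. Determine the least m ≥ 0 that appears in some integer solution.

75

gcd(93, 38) = 1.
1 divides 60, so solutions exist.
By Bézout, 38×(-22) + 93×(9) = 1.
Scale by 60/1 = 60: (m₀, n₀) = (-1320, 540).
General solution: m = -1320 + 93t, n = 540 - 38t for integer t.
m ≥ 0: smallest is -1320 mod 93 = 75 (at t = 15), with n = -30.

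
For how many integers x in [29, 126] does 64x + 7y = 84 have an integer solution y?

14

gcd(64, 7):
  64 = 9*7 + 1
  7 = 7*1
so gcd(64, 7) = 1.
Back-substitute for Bézout coefficients:
  1 = 64 - 9*7
  ... = 64*(1) + 7*(-9)
Scale by 84: particular solution (84, -756); reduce x mod 7: (0, 12).
General solution: x = 0 + 7t, y = 12 - 64t for integer t.
29 ≤ 0 + 7t ≤ 126 gives t ∈ [5, 18], which is 14 values.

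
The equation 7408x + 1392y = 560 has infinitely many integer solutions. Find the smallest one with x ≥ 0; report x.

gcd(7408, 1392) = 16.
16 divides 560, so solutions exist.
By Bézout, 7408*(28) + 1392*(-149) = 16.
Scale by 560/16 = 35: (x₀, y₀) = (980, -5215).
General solution: x = 980 + 87t, y = -5215 - 463t for integer t.
x ≥ 0: smallest is 980 mod 87 = 23 (at t = -11), with y = -122.

23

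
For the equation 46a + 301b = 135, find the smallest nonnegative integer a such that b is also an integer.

88

gcd(301, 46):
  301 = 6·46 + 25
  46 = 1·25 + 21
  25 = 1·21 + 4
  21 = 5·4 + 1
  4 = 4·1
so gcd(301, 46) = 1.
1 divides 135, so solutions exist.
Back-substitute for Bézout coefficients:
  1 = 21 - 5·4
  ... = 46·(72) + 301·(-11)
Scale by 135/1 = 135: (a₀, b₀) = (9720, -1485).
General solution: a = 9720 + 301t, b = -1485 - 46t for integer t.
a ≥ 0: smallest is 9720 mod 301 = 88 (at t = -32), with b = -13.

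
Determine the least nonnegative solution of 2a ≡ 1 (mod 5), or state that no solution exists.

3

gcd(5, 2) = 1  (5 = 2*2 + 1, 2 = 2*1).
1 divides 1, so solutions exist.
Back-substituting, 2*(-2) + 5*(1) = 1.
So 2*(-2) ≡ 1 (mod 5); multiply by 1: a ≡ -2 (mod 5).
Smallest nonnegative: a = -2 mod 5 = 3.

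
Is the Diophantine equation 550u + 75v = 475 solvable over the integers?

gcd(550, 75) = 25  (550 = 7*75 + 25, 75 = 3*25).
25 divides 475, so integer solutions exist.

yes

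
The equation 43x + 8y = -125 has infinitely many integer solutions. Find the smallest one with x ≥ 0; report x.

gcd(43, 8) = 1.
1 divides -125, so solutions exist.
By Bézout, 43·(3) + 8·(-16) = 1.
Scale by -125/1 = -125: (x₀, y₀) = (-375, 2000).
General solution: x = -375 + 8t, y = 2000 - 43t for integer t.
x ≥ 0: smallest is -375 mod 8 = 1 (at t = 47), with y = -21.

1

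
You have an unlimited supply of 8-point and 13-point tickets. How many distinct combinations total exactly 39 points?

1

Need nonnegative integers with 8j + 13k = 39.
gcd(8, 13) = 1, and 8·(5) + 13·(-3) = 1.
So (j₀, k₀) = (195, -117); general j = 195 + 13t, k = -117 - 8t.
j ≥ 0 ⇒ t ≥ -15; k ≥ 0 ⇒ t ≤ -15. That's 1 value of t.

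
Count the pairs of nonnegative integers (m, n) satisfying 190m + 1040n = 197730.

10

gcd(1040, 190) = 10.
By Bézout, 190·(11) + 1040·(-2) = 10.
One solution: (39, 183).
General: m = 39 + 104t, n = 183 - 19t.
m ≥ 0 ⇒ t ≥ 0; n ≥ 0 ⇒ t ≤ 9. So t ∈ [0, 9]: 10 solutions.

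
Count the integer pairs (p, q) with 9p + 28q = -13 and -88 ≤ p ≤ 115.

gcd(28, 9) = 1  (28 = 3·9 + 1, 9 = 9·1).
Back-substituting, 9·(-3) + 28·(1) = 1.
Scale by -13: particular solution (39, -13); reduce p mod 28: (11, -4).
General solution: p = 11 + 28t, q = -4 - 9t for integer t.
-88 ≤ 11 + 28t ≤ 115 gives t ∈ [-3, 3], which is 7 values.

7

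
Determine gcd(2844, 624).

gcd(2844, 624):
  2844 = 4×624 + 348
  624 = 1×348 + 276
  348 = 1×276 + 72
  276 = 3×72 + 60
  72 = 1×60 + 12
  60 = 5×12
so gcd(2844, 624) = 12.

12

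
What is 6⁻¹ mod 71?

gcd(71, 6) = 1  (71 = 11*6 + 5, 6 = 1*5 + 1, 5 = 5*1).
Back-substituting, 6*(12) + 71*(-1) = 1.
So 6*12 ≡ 1 (mod 71), and 12 mod 71 = 12.

12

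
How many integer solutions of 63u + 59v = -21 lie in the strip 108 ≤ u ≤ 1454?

gcd(63, 59) = 1.
By Bézout, 63×(15) + 59×(-16) = 1.
Particular solution: (39, -42).
General solution: u = 39 + 59t, v = -42 - 63t for integer t.
108 ≤ 39 + 59t ≤ 1454 gives t ∈ [2, 23], which is 22 values.

22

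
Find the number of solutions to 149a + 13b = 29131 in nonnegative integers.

gcd(149, 13) = 1  (149 = 11*13 + 6, 13 = 2*6 + 1, 6 = 6*1).
Back-substituting, 149*(-2) + 13*(23) = 1.
Scale by 29131: one solution is (-58262, 670013). Reduce a mod 13: (4, 2195).
General: a = 4 + 13t, b = 2195 - 149t.
a ≥ 0 ⇒ t ≥ 0; b ≥ 0 ⇒ t ≤ 14. So t ∈ [0, 14]: 15 solutions.

15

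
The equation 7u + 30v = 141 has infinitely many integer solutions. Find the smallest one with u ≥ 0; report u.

gcd(30, 7):
  30 = 4·7 + 2
  7 = 3·2 + 1
  2 = 2·1
so gcd(30, 7) = 1.
1 divides 141, so solutions exist.
Back-substitute for Bézout coefficients:
  1 = 7 - 3·2
  ... = 7·(13) + 30·(-3)
Scale by 141/1 = 141: (u₀, v₀) = (1833, -423).
General solution: u = 1833 + 30t, v = -423 - 7t for integer t.
u ≥ 0: smallest is 1833 mod 30 = 3 (at t = -61), with v = 4.

3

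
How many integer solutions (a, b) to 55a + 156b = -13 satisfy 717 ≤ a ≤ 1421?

4

gcd(156, 55) = 1  (156 = 2·55 + 46, 55 = 1·46 + 9, 46 = 5·9 + 1, 9 = 9·1).
Back-substituting, 55·(-17) + 156·(6) = 1.
Scale by -13: particular solution (221, -78); reduce a mod 156: (65, -23).
General solution: a = 65 + 156t, b = -23 - 55t for integer t.
717 ≤ 65 + 156t ≤ 1421 gives t ∈ [5, 8], which is 4 values.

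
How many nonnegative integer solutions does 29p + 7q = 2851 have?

14

gcd(29, 7) = 1  (29 = 4*7 + 1, 7 = 7*1).
Back-substituting, 29*(1) + 7*(-4) = 1.
Scale by 2851: one solution is (2851, -11404). Reduce p mod 7: (2, 399).
General: p = 2 + 7t, q = 399 - 29t.
p ≥ 0 ⇒ t ≥ 0; q ≥ 0 ⇒ t ≤ 13. So t ∈ [0, 13]: 14 solutions.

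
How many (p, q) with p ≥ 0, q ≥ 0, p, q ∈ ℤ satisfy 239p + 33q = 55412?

7

gcd(239, 33):
  239 = 7×33 + 8
  33 = 4×8 + 1
  8 = 8×1
so gcd(239, 33) = 1.
Back-substitute for Bézout coefficients:
  1 = 33 - 4×8
  ... = 239×(-4) + 33×(29)
Scale by 55412: one solution is (-221648, 1606948). Reduce p mod 33: (13, 1585).
General: p = 13 + 33t, q = 1585 - 239t.
p ≥ 0 ⇒ t ≥ 0; q ≥ 0 ⇒ t ≤ 6. So t ∈ [0, 6]: 7 solutions.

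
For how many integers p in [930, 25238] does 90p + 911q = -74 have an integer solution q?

26

gcd(911, 90) = 1  (911 = 10*90 + 11, 90 = 8*11 + 2, 11 = 5*2 + 1, 2 = 2*1).
Back-substituting, 90*(-415) + 911*(41) = 1.
Scale by -74: particular solution (30710, -3034); reduce p mod 911: (647, -64).
General solution: p = 647 + 911t, q = -64 - 90t for integer t.
930 ≤ 647 + 911t ≤ 25238 gives t ∈ [1, 26], which is 26 values.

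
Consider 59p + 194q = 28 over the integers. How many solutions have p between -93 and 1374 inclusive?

gcd(194, 59) = 1.
By Bézout, 59×(-23) + 194×(7) = 1.
Particular solution: (132, -40).
General solution: p = 132 + 194t, q = -40 - 59t for integer t.
-93 ≤ 132 + 194t ≤ 1374 gives t ∈ [-1, 6], which is 8 values.

8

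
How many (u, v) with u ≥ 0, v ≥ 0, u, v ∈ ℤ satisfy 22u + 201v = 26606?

6

gcd(201, 22) = 1  (201 = 9×22 + 3, 22 = 7×3 + 1, 3 = 3×1).
Back-substituting, 22×(64) + 201×(-7) = 1.
Scale by 26606: one solution is (1702784, -186242). Reduce u mod 201: (113, 120).
General: u = 113 + 201t, v = 120 - 22t.
u ≥ 0 ⇒ t ≥ 0; v ≥ 0 ⇒ t ≤ 5. So t ∈ [0, 5]: 6 solutions.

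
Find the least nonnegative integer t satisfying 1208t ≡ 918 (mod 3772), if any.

no solution

gcd(3772, 1208) = 4  (3772 = 3*1208 + 148, 1208 = 8*148 + 24, 148 = 6*24 + 4, 24 = 6*4).
4 does not divide 918, so the congruence has no solution.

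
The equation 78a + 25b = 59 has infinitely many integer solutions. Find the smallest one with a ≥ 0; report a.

gcd(78, 25) = 1  (78 = 3×25 + 3, 25 = 8×3 + 1, 3 = 3×1).
1 divides 59, so solutions exist.
Back-substituting, 78×(-8) + 25×(25) = 1.
Scale by 59/1 = 59: (a₀, b₀) = (-472, 1475).
General solution: a = -472 + 25t, b = 1475 - 78t for integer t.
a ≥ 0: smallest is -472 mod 25 = 3 (at t = 19), with b = -7.

3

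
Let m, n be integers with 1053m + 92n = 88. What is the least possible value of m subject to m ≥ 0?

gcd(1053, 92):
  1053 = 11·92 + 41
  92 = 2·41 + 10
  41 = 4·10 + 1
  10 = 10·1
so gcd(1053, 92) = 1.
1 divides 88, so solutions exist.
Back-substitute for Bézout coefficients:
  1 = 41 - 4·10
  ... = 1053·(9) + 92·(-103)
Scale by 88/1 = 88: (m₀, n₀) = (792, -9064).
General solution: m = 792 + 92t, n = -9064 - 1053t for integer t.
m ≥ 0: smallest is 792 mod 92 = 56 (at t = -8), with n = -640.

56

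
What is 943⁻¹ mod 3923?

gcd(3923, 943) = 1  (3923 = 4·943 + 151, 943 = 6·151 + 37, 151 = 4·37 + 3, 37 = 12·3 + 1, 3 = 3·1).
Back-substituting, 943·(1273) + 3923·(-306) = 1.
So 943·1273 ≡ 1 (mod 3923), and 1273 mod 3923 = 1273.

1273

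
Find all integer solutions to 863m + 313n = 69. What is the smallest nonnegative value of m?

gcd(863, 313) = 1.
1 divides 69, so solutions exist.
By Bézout, 863·(70) + 313·(-193) = 1.
Scale by 69/1 = 69: (m₀, n₀) = (4830, -13317).
General solution: m = 4830 + 313t, n = -13317 - 863t for integer t.
m ≥ 0: smallest is 4830 mod 313 = 135 (at t = -15), with n = -372.

135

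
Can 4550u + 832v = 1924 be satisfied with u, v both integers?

yes

gcd(4550, 832) = 26  (4550 = 5*832 + 390, 832 = 2*390 + 52, 390 = 7*52 + 26, 52 = 2*26).
26 divides 1924, so integer solutions exist.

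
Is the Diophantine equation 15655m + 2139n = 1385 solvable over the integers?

no

gcd(15655, 2139) = 31  (15655 = 7*2139 + 682, 2139 = 3*682 + 93, 682 = 7*93 + 31, 93 = 3*31).
31 does not divide 1385 (remainder 21), so no integer solutions.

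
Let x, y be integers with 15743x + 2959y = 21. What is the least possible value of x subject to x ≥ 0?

gcd(15743, 2959):
  15743 = 5*2959 + 948
  2959 = 3*948 + 115
  948 = 8*115 + 28
  115 = 4*28 + 3
  28 = 9*3 + 1
  3 = 3*1
so gcd(15743, 2959) = 1.
1 divides 21, so solutions exist.
Back-substitute for Bézout coefficients:
  1 = 28 - 9*3
  ... = 15743*(952) + 2959*(-5065)
Scale by 21/1 = 21: (x₀, y₀) = (19992, -106365).
General solution: x = 19992 + 2959t, y = -106365 - 15743t for integer t.
x ≥ 0: smallest is 19992 mod 2959 = 2238 (at t = -6), with y = -11907.

2238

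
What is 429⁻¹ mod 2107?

1719

gcd(2107, 429):
  2107 = 4×429 + 391
  429 = 1×391 + 38
  391 = 10×38 + 11
  38 = 3×11 + 5
  11 = 2×5 + 1
  5 = 5×1
so gcd(2107, 429) = 1.
Back-substitute for Bézout coefficients:
  1 = 11 - 2×5
  ... = 429×(-388) + 2107×(79)
So 429×-388 ≡ 1 (mod 2107), and -388 mod 2107 = 1719.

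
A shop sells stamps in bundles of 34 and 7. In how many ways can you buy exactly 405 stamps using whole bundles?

2

Need nonnegative integers with 34j + 7k = 405.
gcd(34, 7) = 1, and 34·(-1) + 7·(5) = 1.
So (j₀, k₀) = (-405, 2025); general j = -405 + 7t, k = 2025 - 34t.
j ≥ 0 ⇒ t ≥ 58; k ≥ 0 ⇒ t ≤ 59. That's 2 values of t.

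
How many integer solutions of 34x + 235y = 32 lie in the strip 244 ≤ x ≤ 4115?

gcd(235, 34):
  235 = 6*34 + 31
  34 = 1*31 + 3
  31 = 10*3 + 1
  3 = 3*1
so gcd(235, 34) = 1.
Back-substitute for Bézout coefficients:
  1 = 31 - 10*3
  ... = 34*(-76) + 235*(11)
Scale by 32: particular solution (-2432, 352); reduce x mod 235: (153, -22).
General solution: x = 153 + 235t, y = -22 - 34t for integer t.
244 ≤ 153 + 235t ≤ 4115 gives t ∈ [1, 16], which is 16 values.

16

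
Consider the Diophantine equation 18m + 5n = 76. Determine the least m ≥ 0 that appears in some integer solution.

2

gcd(18, 5) = 1.
1 divides 76, so solutions exist.
By Bézout, 18·(2) + 5·(-7) = 1.
Scale by 76/1 = 76: (m₀, n₀) = (152, -532).
General solution: m = 152 + 5t, n = -532 - 18t for integer t.
m ≥ 0: smallest is 152 mod 5 = 2 (at t = -30), with n = 8.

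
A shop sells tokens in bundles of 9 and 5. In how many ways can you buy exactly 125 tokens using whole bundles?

Need nonnegative integers with 9j + 5k = 125.
gcd(9, 5) = 1, and 9·(-1) + 5·(2) = 1.
So (j₀, k₀) = (-125, 250); general j = -125 + 5t, k = 250 - 9t.
j ≥ 0 ⇒ t ≥ 25; k ≥ 0 ⇒ t ≤ 27. That's 3 values of t.

3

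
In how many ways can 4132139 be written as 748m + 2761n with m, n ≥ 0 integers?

22

gcd(2761, 748) = 11  (2761 = 3×748 + 517, 748 = 1×517 + 231, 517 = 2×231 + 55, 231 = 4×55 + 11, 55 = 5×11).
Back-substituting, 748×(48) + 2761×(-13) = 11.
Scale by 375649: one solution is (18031152, -4883437). Reduce m mod 251: (65, 1479).
General: m = 65 + 251t, n = 1479 - 68t.
m ≥ 0 ⇒ t ≥ 0; n ≥ 0 ⇒ t ≤ 21. So t ∈ [0, 21]: 22 solutions.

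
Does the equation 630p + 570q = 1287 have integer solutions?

no

gcd(630, 570) = 30  (630 = 1·570 + 60, 570 = 9·60 + 30, 60 = 2·30).
30 does not divide 1287 (remainder 27), so no integer solutions.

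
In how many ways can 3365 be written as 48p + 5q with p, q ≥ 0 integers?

gcd(48, 5) = 1.
By Bézout, 48×(2) + 5×(-19) = 1.
One solution: (0, 673).
General: p = 0 + 5t, q = 673 - 48t.
p ≥ 0 ⇒ t ≥ 0; q ≥ 0 ⇒ t ≤ 14. So t ∈ [0, 14]: 15 solutions.

15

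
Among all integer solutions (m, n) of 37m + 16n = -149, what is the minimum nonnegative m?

gcd(37, 16) = 1.
1 divides -149, so solutions exist.
By Bézout, 37*(-3) + 16*(7) = 1.
Scale by -149/1 = -149: (m₀, n₀) = (447, -1043).
General solution: m = 447 + 16t, n = -1043 - 37t for integer t.
m ≥ 0: smallest is 447 mod 16 = 15 (at t = -27), with n = -44.

15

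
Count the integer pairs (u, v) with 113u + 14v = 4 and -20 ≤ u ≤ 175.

14

gcd(113, 14) = 1  (113 = 8×14 + 1, 14 = 14×1).
Back-substituting, 113×(1) + 14×(-8) = 1.
Scale by 4: particular solution (4, -32); reduce u mod 14: (4, -32).
General solution: u = 4 + 14t, v = -32 - 113t for integer t.
-20 ≤ 4 + 14t ≤ 175 gives t ∈ [-1, 12], which is 14 values.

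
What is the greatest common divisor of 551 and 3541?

1

gcd(3541, 551):
  3541 = 6*551 + 235
  551 = 2*235 + 81
  235 = 2*81 + 73
  81 = 1*73 + 8
  73 = 9*8 + 1
  8 = 8*1
so gcd(3541, 551) = 1.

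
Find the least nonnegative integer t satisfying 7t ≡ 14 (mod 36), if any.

gcd(36, 7) = 1  (36 = 5*7 + 1, 7 = 7*1).
1 divides 14, so solutions exist.
Back-substituting, 7*(-5) + 36*(1) = 1.
So 7*(-5) ≡ 1 (mod 36); multiply by 14: t ≡ -70 (mod 36).
Smallest nonnegative: t = -70 mod 36 = 2.

2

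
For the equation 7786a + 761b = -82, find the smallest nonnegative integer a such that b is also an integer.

gcd(7786, 761) = 1  (7786 = 10·761 + 176, 761 = 4·176 + 57, 176 = 3·57 + 5, 57 = 11·5 + 2, 5 = 2·2 + 1, 2 = 2·1).
1 divides -82, so solutions exist.
Back-substituting, 7786·(307) + 761·(-3141) = 1.
Scale by -82/1 = -82: (a₀, b₀) = (-25174, 257562).
General solution: a = -25174 + 761t, b = 257562 - 7786t for integer t.
a ≥ 0: smallest is -25174 mod 761 = 700 (at t = 34), with b = -7162.

700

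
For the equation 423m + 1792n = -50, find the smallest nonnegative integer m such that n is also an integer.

gcd(1792, 423):
  1792 = 4·423 + 100
  423 = 4·100 + 23
  100 = 4·23 + 8
  23 = 2·8 + 7
  8 = 1·7 + 1
  7 = 7·1
so gcd(1792, 423) = 1.
1 divides -50, so solutions exist.
Back-substitute for Bézout coefficients:
  1 = 8 - 1·7
  ... = 423·(-233) + 1792·(55)
Scale by -50/1 = -50: (m₀, n₀) = (11650, -2750).
General solution: m = 11650 + 1792t, n = -2750 - 423t for integer t.
m ≥ 0: smallest is 11650 mod 1792 = 898 (at t = -6), with n = -212.

898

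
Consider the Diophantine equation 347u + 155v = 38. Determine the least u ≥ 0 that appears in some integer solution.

gcd(347, 155):
  347 = 2*155 + 37
  155 = 4*37 + 7
  37 = 5*7 + 2
  7 = 3*2 + 1
  2 = 2*1
so gcd(347, 155) = 1.
1 divides 38, so solutions exist.
Back-substitute for Bézout coefficients:
  1 = 7 - 3*2
  ... = 347*(-67) + 155*(150)
Scale by 38/1 = 38: (u₀, v₀) = (-2546, 5700).
General solution: u = -2546 + 155t, v = 5700 - 347t for integer t.
u ≥ 0: smallest is -2546 mod 155 = 89 (at t = 17), with v = -199.

89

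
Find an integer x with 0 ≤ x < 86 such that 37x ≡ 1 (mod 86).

gcd(86, 37) = 1.
By Bézout, 37*(7) + 86*(-3) = 1.
So 37*7 ≡ 1 (mod 86), and 7 mod 86 = 7.

7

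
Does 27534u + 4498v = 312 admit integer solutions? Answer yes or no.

gcd(27534, 4498) = 26  (27534 = 6·4498 + 546, 4498 = 8·546 + 130, 546 = 4·130 + 26, 130 = 5·26).
26 divides 312, so integer solutions exist.

yes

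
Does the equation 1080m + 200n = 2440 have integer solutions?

yes

gcd(1080, 200) = 40  (1080 = 5·200 + 80, 200 = 2·80 + 40, 80 = 2·40).
40 divides 2440, so integer solutions exist.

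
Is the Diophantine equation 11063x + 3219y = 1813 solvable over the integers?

gcd(11063, 3219) = 37  (11063 = 3×3219 + 1406, 3219 = 2×1406 + 407, 1406 = 3×407 + 185, 407 = 2×185 + 37, 185 = 5×37).
37 divides 1813, so integer solutions exist.

yes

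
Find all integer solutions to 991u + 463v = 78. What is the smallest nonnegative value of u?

279

gcd(991, 463):
  991 = 2·463 + 65
  463 = 7·65 + 8
  65 = 8·8 + 1
  8 = 8·1
so gcd(991, 463) = 1.
1 divides 78, so solutions exist.
Back-substitute for Bézout coefficients:
  1 = 65 - 8·8
  ... = 991·(57) + 463·(-122)
Scale by 78/1 = 78: (u₀, v₀) = (4446, -9516).
General solution: u = 4446 + 463t, v = -9516 - 991t for integer t.
u ≥ 0: smallest is 4446 mod 463 = 279 (at t = -9), with v = -597.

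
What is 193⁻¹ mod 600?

457

gcd(600, 193) = 1.
By Bézout, 193·(-143) + 600·(46) = 1.
So 193·-143 ≡ 1 (mod 600), and -143 mod 600 = 457.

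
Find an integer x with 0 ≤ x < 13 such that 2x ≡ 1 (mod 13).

7

gcd(13, 2) = 1  (13 = 6*2 + 1, 2 = 2*1).
Back-substituting, 2*(-6) + 13*(1) = 1.
So 2*-6 ≡ 1 (mod 13), and -6 mod 13 = 7.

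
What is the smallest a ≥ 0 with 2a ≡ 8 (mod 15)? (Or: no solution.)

4

gcd(15, 2) = 1.
1 divides 8, so solutions exist.
By Bézout, 2×(-7) + 15×(1) = 1.
So 2×(-7) ≡ 1 (mod 15); multiply by 8: a ≡ -56 (mod 15).
Smallest nonnegative: a = -56 mod 15 = 4.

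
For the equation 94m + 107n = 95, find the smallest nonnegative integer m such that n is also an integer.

75

gcd(107, 94) = 1.
1 divides 95, so solutions exist.
By Bézout, 94·(-33) + 107·(29) = 1.
Scale by 95/1 = 95: (m₀, n₀) = (-3135, 2755).
General solution: m = -3135 + 107t, n = 2755 - 94t for integer t.
m ≥ 0: smallest is -3135 mod 107 = 75 (at t = 30), with n = -65.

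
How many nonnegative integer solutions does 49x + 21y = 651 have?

gcd(49, 21) = 7.
By Bézout, 49*(1) + 21*(-2) = 7.
One solution: (0, 31).
General: x = 0 + 3t, y = 31 - 7t.
x ≥ 0 ⇒ t ≥ 0; y ≥ 0 ⇒ t ≤ 4. So t ∈ [0, 4]: 5 solutions.

5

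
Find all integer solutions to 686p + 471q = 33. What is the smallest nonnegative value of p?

gcd(686, 471):
  686 = 1*471 + 215
  471 = 2*215 + 41
  215 = 5*41 + 10
  41 = 4*10 + 1
  10 = 10*1
so gcd(686, 471) = 1.
1 divides 33, so solutions exist.
Back-substitute for Bézout coefficients:
  1 = 41 - 4*10
  ... = 686*(-46) + 471*(67)
Scale by 33/1 = 33: (p₀, q₀) = (-1518, 2211).
General solution: p = -1518 + 471t, q = 2211 - 686t for integer t.
p ≥ 0: smallest is -1518 mod 471 = 366 (at t = 4), with q = -533.

366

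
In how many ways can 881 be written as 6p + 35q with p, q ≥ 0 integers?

gcd(35, 6) = 1  (35 = 5·6 + 5, 6 = 1·5 + 1, 5 = 5·1).
Back-substituting, 6·(6) + 35·(-1) = 1.
Scale by 881: one solution is (5286, -881). Reduce p mod 35: (1, 25).
General: p = 1 + 35t, q = 25 - 6t.
p ≥ 0 ⇒ t ≥ 0; q ≥ 0 ⇒ t ≤ 4. So t ∈ [0, 4]: 5 solutions.

5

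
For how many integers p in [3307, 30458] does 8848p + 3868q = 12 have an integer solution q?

gcd(8848, 3868) = 4  (8848 = 2×3868 + 1112, 3868 = 3×1112 + 532, 1112 = 2×532 + 48, 532 = 11×48 + 4, 48 = 12×4).
Back-substituting, 8848×(-80) + 3868×(183) = 4.
Scale by 3: particular solution (-240, 549); reduce p mod 967: (727, -1663).
General solution: p = 727 + 967t, q = -1663 - 2212t for integer t.
3307 ≤ 727 + 967t ≤ 30458 gives t ∈ [3, 30], which is 28 values.

28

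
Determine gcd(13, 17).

gcd(17, 13):
  17 = 1*13 + 4
  13 = 3*4 + 1
  4 = 4*1
so gcd(17, 13) = 1.

1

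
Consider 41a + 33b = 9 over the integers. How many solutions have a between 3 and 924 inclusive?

gcd(41, 33) = 1  (41 = 1*33 + 8, 33 = 4*8 + 1, 8 = 8*1).
Back-substituting, 41*(-4) + 33*(5) = 1.
Scale by 9: particular solution (-36, 45); reduce a mod 33: (30, -37).
General solution: a = 30 + 33t, b = -37 - 41t for integer t.
3 ≤ 30 + 33t ≤ 924 gives t ∈ [0, 27], which is 28 values.

28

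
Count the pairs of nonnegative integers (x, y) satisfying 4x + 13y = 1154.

22

gcd(13, 4) = 1.
By Bézout, 4*(-3) + 13*(1) = 1.
One solution: (9, 86).
General: x = 9 + 13t, y = 86 - 4t.
x ≥ 0 ⇒ t ≥ 0; y ≥ 0 ⇒ t ≤ 21. So t ∈ [0, 21]: 22 solutions.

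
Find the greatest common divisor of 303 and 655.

gcd(655, 303) = 1  (655 = 2·303 + 49, 303 = 6·49 + 9, 49 = 5·9 + 4, 9 = 2·4 + 1, 4 = 4·1).

1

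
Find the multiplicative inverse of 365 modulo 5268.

4301

gcd(5268, 365):
  5268 = 14*365 + 158
  365 = 2*158 + 49
  158 = 3*49 + 11
  49 = 4*11 + 5
  11 = 2*5 + 1
  5 = 5*1
so gcd(5268, 365) = 1.
Back-substitute for Bézout coefficients:
  1 = 11 - 2*5
  ... = 365*(-967) + 5268*(67)
So 365*-967 ≡ 1 (mod 5268), and -967 mod 5268 = 4301.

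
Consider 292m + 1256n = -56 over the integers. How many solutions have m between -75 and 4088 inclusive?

14

gcd(1256, 292):
  1256 = 4*292 + 88
  292 = 3*88 + 28
  88 = 3*28 + 4
  28 = 7*4
so gcd(1256, 292) = 4.
Back-substitute for Bézout coefficients:
  4 = 88 - 3*28
  ... = 292*(-43) + 1256*(10)
Scale by -14: particular solution (602, -140); reduce m mod 314: (288, -67).
General solution: m = 288 + 314t, n = -67 - 73t for integer t.
-75 ≤ 288 + 314t ≤ 4088 gives t ∈ [-1, 12], which is 14 values.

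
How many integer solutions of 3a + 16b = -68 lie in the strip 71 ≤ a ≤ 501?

27

gcd(16, 3) = 1.
By Bézout, 3·(-5) + 16·(1) = 1.
Particular solution: (4, -5).
General solution: a = 4 + 16t, b = -5 - 3t for integer t.
71 ≤ 4 + 16t ≤ 501 gives t ∈ [5, 31], which is 27 values.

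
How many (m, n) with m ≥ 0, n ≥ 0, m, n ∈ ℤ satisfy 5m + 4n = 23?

1

gcd(5, 4) = 1  (5 = 1×4 + 1, 4 = 4×1).
Back-substituting, 5×(1) + 4×(-1) = 1.
Scale by 23: one solution is (23, -23). Reduce m mod 4: (3, 2).
General: m = 3 + 4t, n = 2 - 5t.
m ≥ 0 ⇒ t ≥ 0; n ≥ 0 ⇒ t ≤ 0. So t ∈ [0, 0]: 1 solution.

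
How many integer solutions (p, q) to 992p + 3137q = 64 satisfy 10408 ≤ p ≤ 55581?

gcd(3137, 992) = 1  (3137 = 3·992 + 161, 992 = 6·161 + 26, 161 = 6·26 + 5, 26 = 5·5 + 1, 5 = 5·1).
Back-substituting, 992·(604) + 3137·(-191) = 1.
Scale by 64: particular solution (38656, -12224); reduce p mod 3137: (1012, -320).
General solution: p = 1012 + 3137t, q = -320 - 992t for integer t.
10408 ≤ 1012 + 3137t ≤ 55581 gives t ∈ [3, 17], which is 15 values.

15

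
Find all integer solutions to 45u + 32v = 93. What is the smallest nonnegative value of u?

17

gcd(45, 32):
  45 = 1·32 + 13
  32 = 2·13 + 6
  13 = 2·6 + 1
  6 = 6·1
so gcd(45, 32) = 1.
1 divides 93, so solutions exist.
Back-substitute for Bézout coefficients:
  1 = 13 - 2·6
  ... = 45·(5) + 32·(-7)
Scale by 93/1 = 93: (u₀, v₀) = (465, -651).
General solution: u = 465 + 32t, v = -651 - 45t for integer t.
u ≥ 0: smallest is 465 mod 32 = 17 (at t = -14), with v = -21.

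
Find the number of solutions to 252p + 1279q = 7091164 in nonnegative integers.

gcd(1279, 252):
  1279 = 5*252 + 19
  252 = 13*19 + 5
  19 = 3*5 + 4
  5 = 1*4 + 1
  4 = 4*1
so gcd(1279, 252) = 1.
Back-substitute for Bézout coefficients:
  1 = 5 - 1*4
  ... = 252*(269) + 1279*(-53)
Scale by 7091164: one solution is (1907523116, -375831692). Reduce p mod 1279: (773, 5392).
General: p = 773 + 1279t, q = 5392 - 252t.
p ≥ 0 ⇒ t ≥ 0; q ≥ 0 ⇒ t ≤ 21. So t ∈ [0, 21]: 22 solutions.

22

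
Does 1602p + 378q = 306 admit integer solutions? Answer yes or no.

yes

gcd(1602, 378) = 18.
18 divides 306, so integer solutions exist.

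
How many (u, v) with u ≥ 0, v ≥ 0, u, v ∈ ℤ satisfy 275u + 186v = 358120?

gcd(275, 186):
  275 = 1·186 + 89
  186 = 2·89 + 8
  89 = 11·8 + 1
  8 = 8·1
so gcd(275, 186) = 1.
Back-substitute for Bézout coefficients:
  1 = 89 - 11·8
  ... = 275·(23) + 186·(-34)
Scale by 358120: one solution is (8236760, -12176080). Reduce u mod 186: (122, 1745).
General: u = 122 + 186t, v = 1745 - 275t.
u ≥ 0 ⇒ t ≥ 0; v ≥ 0 ⇒ t ≤ 6. So t ∈ [0, 6]: 7 solutions.

7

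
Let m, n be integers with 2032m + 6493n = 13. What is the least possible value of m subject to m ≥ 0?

gcd(6493, 2032):
  6493 = 3·2032 + 397
  2032 = 5·397 + 47
  397 = 8·47 + 21
  47 = 2·21 + 5
  21 = 4·5 + 1
  5 = 5·1
so gcd(6493, 2032) = 1.
1 divides 13, so solutions exist.
Back-substitute for Bézout coefficients:
  1 = 21 - 4·5
  ... = 2032·(-1243) + 6493·(389)
Scale by 13/1 = 13: (m₀, n₀) = (-16159, 5057).
General solution: m = -16159 + 6493t, n = 5057 - 2032t for integer t.
m ≥ 0: smallest is -16159 mod 6493 = 3320 (at t = 3), with n = -1039.

3320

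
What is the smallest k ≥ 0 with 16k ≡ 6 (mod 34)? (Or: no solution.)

11

gcd(34, 16) = 2.
2 divides 6, so solutions exist.
By Bézout, 16·(-2) + 34·(1) = 2.
So 16·(-2) ≡ 2 (mod 34); multiply by 3: k ≡ -6 (mod 17).
Smallest nonnegative: k = -6 mod 17 = 11.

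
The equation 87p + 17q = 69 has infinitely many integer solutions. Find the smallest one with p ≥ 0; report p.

gcd(87, 17):
  87 = 5·17 + 2
  17 = 8·2 + 1
  2 = 2·1
so gcd(87, 17) = 1.
1 divides 69, so solutions exist.
Back-substitute for Bézout coefficients:
  1 = 17 - 8·2
  ... = 87·(-8) + 17·(41)
Scale by 69/1 = 69: (p₀, q₀) = (-552, 2829).
General solution: p = -552 + 17t, q = 2829 - 87t for integer t.
p ≥ 0: smallest is -552 mod 17 = 9 (at t = 33), with q = -42.

9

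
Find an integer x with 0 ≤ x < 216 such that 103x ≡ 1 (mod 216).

151

gcd(216, 103) = 1.
By Bézout, 103·(-65) + 216·(31) = 1.
So 103·-65 ≡ 1 (mod 216), and -65 mod 216 = 151.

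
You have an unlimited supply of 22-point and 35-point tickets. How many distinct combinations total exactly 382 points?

Need nonnegative integers with 22j + 35k = 382.
gcd(22, 35) = 1, and 22·(8) + 35·(-5) = 1.
So (j₀, k₀) = (3056, -1910); general j = 3056 + 35t, k = -1910 - 22t.
j ≥ 0 ⇒ t ≥ -87; k ≥ 0 ⇒ t ≤ -87. That's 1 value of t.

1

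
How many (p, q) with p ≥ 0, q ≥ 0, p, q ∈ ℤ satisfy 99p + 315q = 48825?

gcd(315, 99):
  315 = 3×99 + 18
  99 = 5×18 + 9
  18 = 2×9
so gcd(315, 99) = 9.
Back-substitute for Bézout coefficients:
  9 = 99 - 5×18
  ... = 99×(16) + 315×(-5)
Scale by 5425: one solution is (86800, -27125). Reduce p mod 35: (0, 155).
General: p = 0 + 35t, q = 155 - 11t.
p ≥ 0 ⇒ t ≥ 0; q ≥ 0 ⇒ t ≤ 14. So t ∈ [0, 14]: 15 solutions.

15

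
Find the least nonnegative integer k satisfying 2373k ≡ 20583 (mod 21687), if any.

gcd(21687, 2373) = 3.
3 divides 20583, so solutions exist.
By Bézout, 2373*(1380) + 21687*(-151) = 3.
So 2373*(1380) ≡ 3 (mod 21687); multiply by 6861: k ≡ 9468180 (mod 7229).
Smallest nonnegative: k = 9468180 mod 7229 = 5419.

5419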